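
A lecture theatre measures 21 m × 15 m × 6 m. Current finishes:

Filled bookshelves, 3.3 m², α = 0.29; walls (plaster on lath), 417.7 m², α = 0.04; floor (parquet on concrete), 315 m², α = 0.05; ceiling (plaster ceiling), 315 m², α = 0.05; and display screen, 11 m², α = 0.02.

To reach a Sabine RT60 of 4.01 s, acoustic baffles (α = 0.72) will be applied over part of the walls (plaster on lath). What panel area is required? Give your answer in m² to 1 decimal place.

Total absorption A₁ = 3.3·0.29 + 417.7·0.04 + 315·0.05 + 315·0.05 + 11·0.02
  = 0.957 + 16.708 + 15.750 + 15.750 + 0.220 = 49.385 m² sabins.
V = 1890 m³. Target absorption A₂ = 0.161 × 1890 / 4.01 = 75.883 sabins.
ΔA needed = 75.883 − 49.385 = 26.498 sabins.
Each m² of panel replacing the walls (plaster on lath) adds (0.72 − 0.04) = 0.68 sabins.
Area = ΔA/Δα = 26.498/0.68 = 39.0 m².

39.0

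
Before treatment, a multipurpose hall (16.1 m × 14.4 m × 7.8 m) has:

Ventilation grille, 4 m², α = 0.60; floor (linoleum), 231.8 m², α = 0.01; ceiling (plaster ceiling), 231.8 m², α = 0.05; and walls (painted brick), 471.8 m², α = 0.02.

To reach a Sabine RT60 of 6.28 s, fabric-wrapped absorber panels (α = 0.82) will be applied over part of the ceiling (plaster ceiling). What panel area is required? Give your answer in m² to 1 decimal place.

Total absorption A₁ = 4×0.60 + 231.8×0.01 + 231.8×0.05 + 471.8×0.02
  = 2.400 + 2.318 + 11.590 + 9.436 = 25.744 m² sabins.
V = 1808.352 m³. Target absorption A₂ = 0.161 × 1808.352 / 6.28 = 46.361 sabins.
ΔA needed = 46.361 − 25.744 = 20.617 sabins.
Net gain per m²: Δα = 0.82 − 0.05 = 0.77.
Panel area = 20.617 / 0.77 = 26.8 m².

26.8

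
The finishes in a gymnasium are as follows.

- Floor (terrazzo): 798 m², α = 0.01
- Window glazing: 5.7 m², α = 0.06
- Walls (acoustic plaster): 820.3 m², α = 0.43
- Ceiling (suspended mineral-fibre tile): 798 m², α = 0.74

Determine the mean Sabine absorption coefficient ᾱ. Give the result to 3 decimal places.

0.393

Total surface area S = 2422.0 m².
Weighted sum Σ Sα = 951.571.
ᾱ = A/S = 0.393.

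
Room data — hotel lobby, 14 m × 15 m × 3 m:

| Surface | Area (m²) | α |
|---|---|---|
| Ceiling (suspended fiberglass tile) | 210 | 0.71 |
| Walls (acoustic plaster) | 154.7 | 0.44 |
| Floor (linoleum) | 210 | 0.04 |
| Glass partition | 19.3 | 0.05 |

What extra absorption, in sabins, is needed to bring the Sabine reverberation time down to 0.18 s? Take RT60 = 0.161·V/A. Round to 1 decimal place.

337.0 sabins

Total absorption A₁ = 210·0.71 + 154.7·0.44 + 210·0.04 + 19.3·0.05
  = 149.100 + 68.068 + 8.400 + 0.965 = 226.533 m² sabins.
V = 630 m³. Required absorption A₂ = 0.161 × 630 / 0.18 = 563.500 sabins.
Additional absorption ΔA = 563.500 − 226.533 = 337.0 sabins.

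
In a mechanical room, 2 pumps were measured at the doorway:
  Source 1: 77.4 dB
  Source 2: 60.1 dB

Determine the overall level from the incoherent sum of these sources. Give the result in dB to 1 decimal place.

77.5 dB

Converting to relative power and adding: 10^(77.4/10) + 10^(60.1/10) = 5.598e+07.
Combined level = 10 log₁₀(5.598e+07) = 77.5 dB.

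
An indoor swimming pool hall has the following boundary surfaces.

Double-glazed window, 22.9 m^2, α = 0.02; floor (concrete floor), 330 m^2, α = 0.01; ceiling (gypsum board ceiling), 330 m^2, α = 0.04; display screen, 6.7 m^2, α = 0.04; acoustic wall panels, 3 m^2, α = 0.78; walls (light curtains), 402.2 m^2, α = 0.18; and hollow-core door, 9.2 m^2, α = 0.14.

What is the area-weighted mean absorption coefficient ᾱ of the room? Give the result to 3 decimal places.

0.084

S = Σ Sᵢ = 22.9 + 330 + 330 + 6.7 + 3 + 402.2 + 9.2 = 1104.0 m^2.
Σ(Sᵢαᵢ) = 22.9*0.02 + 330*0.01 + 330*0.04 + 6.7*0.04 + 3*0.78 + 402.2*0.18 + 9.2*0.14 = 93.250.
ᾱ = 93.250 / 1104.0 = 0.084.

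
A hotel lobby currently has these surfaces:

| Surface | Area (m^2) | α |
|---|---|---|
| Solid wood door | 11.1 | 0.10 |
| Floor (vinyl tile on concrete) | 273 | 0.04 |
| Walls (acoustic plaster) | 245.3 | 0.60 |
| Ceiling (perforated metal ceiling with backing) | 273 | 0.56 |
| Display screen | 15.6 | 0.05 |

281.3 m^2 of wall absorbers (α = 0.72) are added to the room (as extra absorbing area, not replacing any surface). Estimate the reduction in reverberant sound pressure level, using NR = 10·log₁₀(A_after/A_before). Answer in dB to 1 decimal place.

2.2 dB

Summing Sᵢαᵢ: 1.110 + 10.920 + 147.180 + 152.880 + 0.780 → A_before = 312.870 sabins.
Added absorption = 281.3 × 0.72 = 202.536 sabins.
New total A_after = 515.406 sabins.
Reduction = 10 log₁₀(A_after/A_before) = 10 log₁₀(1.6473) = 2.2 dB.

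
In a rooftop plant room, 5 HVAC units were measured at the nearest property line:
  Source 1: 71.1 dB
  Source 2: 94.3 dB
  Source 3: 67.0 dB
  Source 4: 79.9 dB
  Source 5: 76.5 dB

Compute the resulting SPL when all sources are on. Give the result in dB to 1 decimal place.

Sum in the linear (power) domain: Σ 10^(Lᵢ/10) = 10^(71.1/10) + 10^(94.3/10) + 10^(67.0/10) + 10^(79.9/10) + 10^(76.5/10) = 2.852e+09.
Back to dB: 10·log₁₀ Σ = 94.6 dB.

94.6 dB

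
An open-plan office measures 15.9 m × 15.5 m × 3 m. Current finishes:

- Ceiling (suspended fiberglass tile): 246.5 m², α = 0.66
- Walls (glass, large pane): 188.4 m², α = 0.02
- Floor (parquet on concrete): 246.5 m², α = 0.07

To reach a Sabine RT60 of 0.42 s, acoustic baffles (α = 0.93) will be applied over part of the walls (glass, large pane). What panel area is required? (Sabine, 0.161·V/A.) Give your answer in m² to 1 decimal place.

Summing Sᵢαᵢ: 162.690 + 3.768 + 17.255 → A₁ = 183.713 sabins.
V = 739.35 m³. Target absorption A₂ = 0.161 × 739.35 / 0.42 = 283.418 sabins.
Absorption to add: 283.418 − 183.713 = 99.705 sabins.
Each m² of panel replacing the walls (glass, large pane) adds (0.93 − 0.02) = 0.91 sabins.
Panel area = 99.705 / 0.91 = 109.6 m².

109.6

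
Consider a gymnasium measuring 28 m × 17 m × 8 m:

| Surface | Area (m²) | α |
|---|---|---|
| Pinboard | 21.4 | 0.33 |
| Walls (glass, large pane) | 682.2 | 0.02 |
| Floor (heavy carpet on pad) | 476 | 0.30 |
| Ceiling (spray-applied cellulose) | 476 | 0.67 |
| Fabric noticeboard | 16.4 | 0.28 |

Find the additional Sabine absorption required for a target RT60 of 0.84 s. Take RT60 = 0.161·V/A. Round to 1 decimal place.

242.8 sabins

Total absorption A₁ = 21.4·0.33 + 682.2·0.02 + 476·0.30 + 476·0.67 + 16.4·0.28
  = 7.062 + 13.644 + 142.800 + 318.920 + 4.592 = 487.018 m² sabins.
For T = 0.84 s, need A₂ = 0.161·V/T = 0.161·3808/0.84 = 729.867 sabins.
Additional absorption ΔA = 729.867 − 487.018 = 242.8 sabins.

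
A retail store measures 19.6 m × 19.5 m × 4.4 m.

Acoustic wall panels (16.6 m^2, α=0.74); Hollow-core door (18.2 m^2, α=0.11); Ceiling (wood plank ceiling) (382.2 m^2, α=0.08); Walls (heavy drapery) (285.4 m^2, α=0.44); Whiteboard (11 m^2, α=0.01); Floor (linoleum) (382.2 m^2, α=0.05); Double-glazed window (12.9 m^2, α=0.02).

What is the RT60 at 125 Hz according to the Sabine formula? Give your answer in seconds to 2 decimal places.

Summing Sᵢαᵢ: 12.284 + 2.002 + 30.576 + 125.576 + 0.110 + 19.110 + 0.258 → A = 189.916 sabins.
Volume V = 19.6 × 19.5 × 4.4 = 1681.68 m³.
RT60 = 0.161 · V / A = 0.161 × 1681.68 / 189.916 = 1.43 s.

1.43 seconds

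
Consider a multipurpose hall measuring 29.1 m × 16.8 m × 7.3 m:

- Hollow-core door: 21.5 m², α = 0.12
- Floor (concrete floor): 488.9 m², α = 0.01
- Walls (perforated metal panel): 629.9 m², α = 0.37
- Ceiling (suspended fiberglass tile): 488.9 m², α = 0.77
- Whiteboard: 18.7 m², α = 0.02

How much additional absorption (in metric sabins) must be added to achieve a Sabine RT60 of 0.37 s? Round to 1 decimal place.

935.6 sabins

Summing Sᵢαᵢ: 2.580 + 4.889 + 233.063 + 376.453 + 0.374 → A₁ = 617.359 sabins.
Target A₂ = 0.161·3568.824/0.37 = 1552.921 sabins (V = 3568.824 m³).
Shortfall: 1552.921 − 617.359 = 935.6 sabins.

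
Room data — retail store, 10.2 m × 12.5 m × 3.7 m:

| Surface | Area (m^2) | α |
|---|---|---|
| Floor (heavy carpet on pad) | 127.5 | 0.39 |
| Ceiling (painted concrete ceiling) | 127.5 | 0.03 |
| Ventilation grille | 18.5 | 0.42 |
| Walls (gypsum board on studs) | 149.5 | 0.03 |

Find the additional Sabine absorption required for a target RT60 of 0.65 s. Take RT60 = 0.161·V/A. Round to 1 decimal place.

A₁ = Σ Sᵢαᵢ = 127.5*0.39 + 127.5*0.03 + 18.5*0.42 + 149.5*0.03 = 65.805 sabins.
For T = 0.65 s, need A₂ = 0.161·V/T = 0.161·471.75/0.65 = 116.849 sabins.
Shortfall: 116.849 − 65.805 = 51.0 sabins.

51.0 sabins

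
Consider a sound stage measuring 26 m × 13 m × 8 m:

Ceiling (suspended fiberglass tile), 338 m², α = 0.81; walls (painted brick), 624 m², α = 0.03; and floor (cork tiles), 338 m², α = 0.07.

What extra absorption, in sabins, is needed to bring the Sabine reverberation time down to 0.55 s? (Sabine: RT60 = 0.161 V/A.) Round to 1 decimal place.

475.4 sabins

Summing Sᵢαᵢ: 273.780 + 18.720 + 23.660 → A₁ = 316.160 sabins.
Target A₂ = 0.161·2704/0.55 = 791.535 sabins (V = 2704 m³).
Shortfall: 791.535 − 316.160 = 475.4 sabins.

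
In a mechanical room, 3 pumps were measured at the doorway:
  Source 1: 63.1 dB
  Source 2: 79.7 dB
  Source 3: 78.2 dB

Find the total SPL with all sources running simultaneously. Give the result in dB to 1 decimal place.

Converting to relative power and adding: 10^(63.1/10) + 10^(79.7/10) + 10^(78.2/10) = 1.614e+08.
Back to dB: 10·log₁₀ Σ = 82.1 dB.

82.1 dB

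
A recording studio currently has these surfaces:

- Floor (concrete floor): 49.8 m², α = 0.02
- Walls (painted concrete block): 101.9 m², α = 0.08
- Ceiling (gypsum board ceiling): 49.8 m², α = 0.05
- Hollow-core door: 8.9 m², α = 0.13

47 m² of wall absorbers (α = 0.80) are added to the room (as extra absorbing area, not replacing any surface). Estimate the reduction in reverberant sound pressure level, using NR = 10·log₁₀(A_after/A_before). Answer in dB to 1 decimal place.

Total absorption A_before = 49.8·0.02 + 101.9·0.08 + 49.8·0.05 + 8.9·0.13
  = 0.996 + 8.152 + 2.490 + 1.157 = 12.795 m² sabins.
Added absorption = 47 × 0.80 = 37.600 sabins.
A_after = 12.795 + 37.600 = 50.395 sabins.
Reduction = 10 log₁₀(A_after/A_before) = 10 log₁₀(3.9386) = 6.0 dB.

6.0 dB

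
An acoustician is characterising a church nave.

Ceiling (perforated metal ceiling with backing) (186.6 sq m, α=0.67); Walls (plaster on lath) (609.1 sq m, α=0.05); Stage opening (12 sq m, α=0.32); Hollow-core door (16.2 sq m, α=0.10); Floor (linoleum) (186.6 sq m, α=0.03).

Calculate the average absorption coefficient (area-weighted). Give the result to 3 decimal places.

0.165

Total surface area S = 1010.5 sq m.
Weighted sum Σ Sα = 166.535.
ᾱ = A/S = 0.165.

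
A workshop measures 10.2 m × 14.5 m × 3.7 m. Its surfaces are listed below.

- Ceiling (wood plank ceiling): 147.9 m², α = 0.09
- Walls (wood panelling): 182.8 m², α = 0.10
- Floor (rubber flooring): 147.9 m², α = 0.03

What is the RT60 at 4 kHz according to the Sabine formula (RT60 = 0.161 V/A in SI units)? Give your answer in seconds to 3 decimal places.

2.445 seconds

Equivalent absorption area: A = 147.9·0.09 + 182.8·0.10 + 147.9·0.03 = 36.028 m².
V = 10.2·14.5·3.7 = 547.23 m³.
T = 0.161 V/A = 0.161·547.23/36.028 = 2.445 s.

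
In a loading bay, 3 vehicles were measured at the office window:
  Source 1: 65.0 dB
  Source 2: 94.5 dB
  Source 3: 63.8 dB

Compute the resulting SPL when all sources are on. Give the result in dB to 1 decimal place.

Converting to relative power and adding: 10^(65.0/10) + 10^(94.5/10) + 10^(63.8/10) = 2.824e+09.
Combined level = 10 log₁₀(2.824e+09) = 94.5 dB.

94.5 dB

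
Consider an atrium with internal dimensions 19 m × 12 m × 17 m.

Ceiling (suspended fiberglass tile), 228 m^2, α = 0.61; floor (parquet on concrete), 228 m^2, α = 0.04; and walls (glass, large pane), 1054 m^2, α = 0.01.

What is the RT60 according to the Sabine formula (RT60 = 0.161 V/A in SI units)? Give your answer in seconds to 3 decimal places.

Total absorption A = 228×0.61 + 228×0.04 + 1054×0.01
  = 139.080 + 9.120 + 10.540 = 158.740 m^2 sabins.
Room volume: 3876 m³.
RT60 = 0.161 · V / A = 0.161 × 3876 / 158.740 = 3.931 s.

3.931 s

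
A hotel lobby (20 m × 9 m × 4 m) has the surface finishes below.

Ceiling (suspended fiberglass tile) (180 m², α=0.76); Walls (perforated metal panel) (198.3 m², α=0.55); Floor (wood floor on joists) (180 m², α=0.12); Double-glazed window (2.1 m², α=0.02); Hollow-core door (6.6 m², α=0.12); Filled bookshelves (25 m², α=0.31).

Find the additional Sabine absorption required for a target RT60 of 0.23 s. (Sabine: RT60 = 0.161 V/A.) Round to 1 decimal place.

228.0 sabins

Equivalent absorption area: A₁ = 180·0.76 + 198.3·0.55 + 180·0.12 + 2.1·0.02 + 6.6·0.12 + 25·0.31 = 276.049 m².
Target A₂ = 0.161·720/0.23 = 504.000 sabins (V = 720 m³).
Shortfall: 504.000 − 276.049 = 228.0 sabins.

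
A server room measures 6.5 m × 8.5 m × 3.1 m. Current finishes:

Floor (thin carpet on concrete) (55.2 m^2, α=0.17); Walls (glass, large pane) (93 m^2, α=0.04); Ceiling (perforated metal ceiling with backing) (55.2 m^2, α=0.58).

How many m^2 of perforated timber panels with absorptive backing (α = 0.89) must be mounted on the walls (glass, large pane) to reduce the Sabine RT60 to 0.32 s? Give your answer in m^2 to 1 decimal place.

48.3

A₁ = Σ Sᵢαᵢ = 55.2×0.17 + 93×0.04 + 55.2×0.58 = 45.120 sabins.
V = 171.275 m³. Target absorption A₂ = 0.161 × 171.275 / 0.32 = 86.173 sabins.
ΔA needed = 86.173 − 45.120 = 41.053 sabins.
Each m^2 of panel replacing the walls (glass, large pane) adds (0.89 − 0.04) = 0.85 sabins.
Panel area = 41.053 / 0.85 = 48.3 m^2.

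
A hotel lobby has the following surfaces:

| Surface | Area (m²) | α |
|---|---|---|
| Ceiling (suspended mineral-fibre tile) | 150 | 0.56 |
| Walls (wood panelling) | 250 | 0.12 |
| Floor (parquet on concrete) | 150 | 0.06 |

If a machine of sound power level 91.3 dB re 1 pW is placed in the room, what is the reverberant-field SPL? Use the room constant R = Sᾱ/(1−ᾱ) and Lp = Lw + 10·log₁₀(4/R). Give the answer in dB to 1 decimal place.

75.3 dB

Σ(Sᵢαᵢ) = 150·0.56 + 250·0.12 + 150·0.06 = 123.000; total area S = 550.0 m².
ᾱ = 123.000/550.0 = 0.2236; R = Sᾱ/(1−ᾱ) = 123.000/(1−0.2236) = 158.423 m².
Lp = 91.3 + 10·log₁₀(4/158.423) = 91.3 + (-15.98) = 75.3 dB.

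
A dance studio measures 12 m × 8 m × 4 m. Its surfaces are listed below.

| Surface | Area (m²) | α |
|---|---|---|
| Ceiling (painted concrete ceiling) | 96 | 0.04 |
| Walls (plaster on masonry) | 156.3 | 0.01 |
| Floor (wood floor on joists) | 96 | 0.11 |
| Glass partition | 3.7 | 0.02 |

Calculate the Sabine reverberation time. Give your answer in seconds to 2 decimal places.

3.86 s

Equivalent absorption area: A = 96*0.04 + 156.3*0.01 + 96*0.11 + 3.7*0.02 = 16.037 m².
Volume V = 12 × 8 × 4 = 384 m³.
Sabine: RT60 = 0.161 × 384 / 16.037 = 3.86 s.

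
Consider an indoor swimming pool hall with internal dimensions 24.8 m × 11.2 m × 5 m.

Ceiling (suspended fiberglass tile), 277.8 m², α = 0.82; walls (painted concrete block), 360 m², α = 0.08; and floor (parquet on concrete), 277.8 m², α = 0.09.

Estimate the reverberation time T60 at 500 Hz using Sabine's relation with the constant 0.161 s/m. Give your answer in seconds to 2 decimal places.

Total absorption A = 277.8*0.82 + 360*0.08 + 277.8*0.09
  = 227.796 + 28.800 + 25.002 = 281.598 m² sabins.
Volume V = 24.8 × 11.2 × 5 = 1388.8 m³.
Sabine: RT60 = 0.161 × 1388.8 / 281.598 = 0.79 s.

0.79 sec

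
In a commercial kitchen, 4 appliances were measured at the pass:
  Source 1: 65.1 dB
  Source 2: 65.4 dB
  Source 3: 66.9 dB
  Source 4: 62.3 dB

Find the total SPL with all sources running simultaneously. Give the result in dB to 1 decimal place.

71.2 dB

Sum in the linear (power) domain: Σ 10^(Lᵢ/10) = 10^(65.1/10) + 10^(65.4/10) + 10^(66.9/10) + 10^(62.3/10) = 1.33e+07.
L_total = 10·log₁₀(1.33e+07) = 71.2 dB.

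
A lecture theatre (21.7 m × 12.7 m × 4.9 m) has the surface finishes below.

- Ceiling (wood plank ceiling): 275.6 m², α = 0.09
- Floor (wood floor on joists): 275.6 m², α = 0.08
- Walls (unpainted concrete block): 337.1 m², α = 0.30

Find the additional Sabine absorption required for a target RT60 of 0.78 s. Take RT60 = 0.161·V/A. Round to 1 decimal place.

130.8 sabins

Equivalent absorption area: A₁ = 275.6×0.09 + 275.6×0.08 + 337.1×0.30 = 147.982 m².
V = 1350.391 m³. Required absorption A₂ = 0.161 × 1350.391 / 0.78 = 278.735 sabins.
ΔA = A₂ − A₁ = 278.735 − 147.982 = 130.8 sabins.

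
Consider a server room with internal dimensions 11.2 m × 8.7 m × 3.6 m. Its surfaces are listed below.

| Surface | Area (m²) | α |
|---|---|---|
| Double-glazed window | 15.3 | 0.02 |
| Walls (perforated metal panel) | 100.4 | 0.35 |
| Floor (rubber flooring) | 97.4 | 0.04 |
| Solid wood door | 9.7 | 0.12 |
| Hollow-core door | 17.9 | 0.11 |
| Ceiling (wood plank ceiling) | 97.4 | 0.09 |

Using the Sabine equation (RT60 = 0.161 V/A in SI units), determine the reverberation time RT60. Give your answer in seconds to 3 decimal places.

Total absorption A = 15.3*0.02 + 100.4*0.35 + 97.4*0.04 + 9.7*0.12 + 17.9*0.11 + 97.4*0.09
  = 0.306 + 35.140 + 3.896 + 1.164 + 1.969 + 8.766 = 51.241 m² sabins.
V = 11.2·8.7·3.6 = 350.784 m³.
Sabine: RT60 = 0.161 × 350.784 / 51.241 = 1.102 s.

1.102 seconds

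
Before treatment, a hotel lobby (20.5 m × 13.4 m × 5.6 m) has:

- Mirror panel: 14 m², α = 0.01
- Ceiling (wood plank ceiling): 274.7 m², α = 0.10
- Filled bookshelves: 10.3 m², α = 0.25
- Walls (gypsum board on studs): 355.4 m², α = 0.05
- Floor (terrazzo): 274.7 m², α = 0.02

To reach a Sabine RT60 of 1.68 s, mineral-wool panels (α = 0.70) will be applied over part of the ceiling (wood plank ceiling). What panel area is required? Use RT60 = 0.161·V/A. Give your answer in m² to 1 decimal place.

156.6

Summing Sᵢαᵢ: 0.140 + 27.470 + 2.575 + 17.770 + 5.494 → A₁ = 53.449 sabins.
Required A₂ = 0.161·1538.32/1.68 = 147.422 sabins.
ΔA needed = 147.422 − 53.449 = 93.973 sabins.
Each m² of panel replacing the ceiling (wood plank ceiling) adds (0.70 − 0.10) = 0.60 sabins.
Area = ΔA/Δα = 93.973/0.60 = 156.6 m².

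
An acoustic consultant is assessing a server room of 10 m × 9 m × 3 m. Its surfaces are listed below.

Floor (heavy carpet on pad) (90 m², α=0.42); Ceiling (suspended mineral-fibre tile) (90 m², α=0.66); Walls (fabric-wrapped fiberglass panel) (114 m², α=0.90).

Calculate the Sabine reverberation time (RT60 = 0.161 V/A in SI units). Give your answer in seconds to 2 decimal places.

0.22 sec

Total absorption A = 90*0.42 + 90*0.66 + 114*0.90
  = 37.800 + 59.400 + 102.600 = 199.800 m² sabins.
V = 10·9·3 = 270 m³.
Sabine: RT60 = 0.161 × 270 / 199.800 = 0.22 s.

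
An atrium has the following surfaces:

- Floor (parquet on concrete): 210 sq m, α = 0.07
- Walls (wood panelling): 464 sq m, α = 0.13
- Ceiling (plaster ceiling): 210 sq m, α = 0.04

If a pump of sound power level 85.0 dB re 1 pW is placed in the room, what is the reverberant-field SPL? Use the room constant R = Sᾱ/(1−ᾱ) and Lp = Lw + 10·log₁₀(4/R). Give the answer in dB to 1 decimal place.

Σ(Sᵢαᵢ) = 210×0.07 + 464×0.13 + 210×0.04 = 83.420; total area S = 884.0 sq m.
ᾱ = 0.0944, so room constant R = A/(1−ᾱ) = 92.116 sq m.
Lp = Lw + 10 log₁₀(4/R) = 85.0 -13.62 = 71.4 dB.

71.4 dB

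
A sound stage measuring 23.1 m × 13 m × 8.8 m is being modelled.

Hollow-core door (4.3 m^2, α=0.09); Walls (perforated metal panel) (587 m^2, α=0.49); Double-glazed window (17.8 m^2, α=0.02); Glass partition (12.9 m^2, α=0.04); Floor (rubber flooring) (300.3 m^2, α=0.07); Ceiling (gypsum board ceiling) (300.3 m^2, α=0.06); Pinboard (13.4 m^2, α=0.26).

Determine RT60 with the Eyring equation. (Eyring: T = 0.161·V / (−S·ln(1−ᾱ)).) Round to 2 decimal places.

S = Σ Sᵢ = 1236.0 m^2.
Absorption A = 4.3×0.09 + 587×0.49 + 17.8×0.02 + 12.9×0.04 + 300.3×0.07 + 300.3×0.06 + 13.4×0.26 = 331.412 sabins.
ᾱ = 331.412 / 1236.0 = 0.2681.
−S·ln(1−ᾱ) = −1236.0 × ln(1 − 0.2681) = 385.770.
V = 23.1 × 13 × 8.8 = 2642.64 m³.
T = 0.161·V/[−S·ln(1−ᾱ)] = 0.161·2642.64/385.770 = 1.10 s.

1.10 s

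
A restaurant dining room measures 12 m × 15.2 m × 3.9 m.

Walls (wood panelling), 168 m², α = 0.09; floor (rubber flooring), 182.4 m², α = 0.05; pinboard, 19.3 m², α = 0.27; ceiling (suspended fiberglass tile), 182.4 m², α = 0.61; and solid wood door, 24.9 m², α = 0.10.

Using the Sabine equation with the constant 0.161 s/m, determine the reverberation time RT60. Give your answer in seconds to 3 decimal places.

0.800 s

A = Σ Sᵢαᵢ = 168×0.09 + 182.4×0.05 + 19.3×0.27 + 182.4×0.61 + 24.9×0.10 = 143.205 sabins.
Room volume: 711.36 m³.
RT60 = 0.161 · V / A = 0.161 × 711.36 / 143.205 = 0.800 s.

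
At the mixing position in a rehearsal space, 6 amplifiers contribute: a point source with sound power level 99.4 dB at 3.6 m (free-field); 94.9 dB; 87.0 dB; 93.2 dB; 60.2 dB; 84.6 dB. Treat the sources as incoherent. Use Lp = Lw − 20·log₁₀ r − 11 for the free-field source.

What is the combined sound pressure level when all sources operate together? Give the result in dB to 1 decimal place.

97.8 dB

Source at 3.6 m: Lp = 99.4 − 20·log₁₀(3.6) − 11 = 77.3 dB.
Converting to relative power and adding: 10^(77.3/10) + 10^(94.9/10) + 10^(87.0/10) + 10^(93.2/10) + 10^(60.2/10) + 10^(84.6/10) = 6.024e+09.
Back to dB: 10·log₁₀ Σ = 97.8 dB.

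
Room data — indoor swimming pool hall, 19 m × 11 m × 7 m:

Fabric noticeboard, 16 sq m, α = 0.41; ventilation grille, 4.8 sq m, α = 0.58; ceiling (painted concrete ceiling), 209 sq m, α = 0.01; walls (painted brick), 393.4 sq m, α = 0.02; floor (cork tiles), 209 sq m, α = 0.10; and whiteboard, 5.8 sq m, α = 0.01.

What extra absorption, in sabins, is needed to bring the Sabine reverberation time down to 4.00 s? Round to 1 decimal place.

Equivalent absorption area: A₁ = 16×0.41 + 4.8×0.58 + 209×0.01 + 393.4×0.02 + 209×0.10 + 5.8×0.01 = 40.260 sq m.
Target A₂ = 0.161·1463/4.00 = 58.886 sabins (V = 1463 m³).
Shortfall: 58.886 − 40.260 = 18.6 sabins.

18.6 sabins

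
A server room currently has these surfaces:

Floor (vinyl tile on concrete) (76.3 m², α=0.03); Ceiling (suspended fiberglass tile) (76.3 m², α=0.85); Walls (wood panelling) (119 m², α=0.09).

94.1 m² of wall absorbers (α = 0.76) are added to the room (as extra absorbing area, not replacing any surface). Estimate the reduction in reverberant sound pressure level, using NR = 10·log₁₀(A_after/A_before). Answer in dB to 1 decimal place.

A_before = Σ Sᵢαᵢ = 76.3*0.03 + 76.3*0.85 + 119*0.09 = 77.854 sabins.
Treatment contributes 94.1·0.76 = 71.516 sabins.
New total A_after = 149.370 sabins.
NR = 10·log₁₀(149.370/77.854) = 2.8 dB.

2.8 dB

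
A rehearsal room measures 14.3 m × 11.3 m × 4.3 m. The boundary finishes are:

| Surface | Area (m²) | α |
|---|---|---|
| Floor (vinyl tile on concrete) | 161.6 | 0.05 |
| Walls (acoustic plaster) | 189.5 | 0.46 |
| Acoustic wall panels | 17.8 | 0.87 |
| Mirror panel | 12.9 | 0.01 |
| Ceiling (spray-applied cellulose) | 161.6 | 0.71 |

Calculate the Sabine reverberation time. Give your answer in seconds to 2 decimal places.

0.50 s

Total absorption A = 161.6·0.05 + 189.5·0.46 + 17.8·0.87 + 12.9·0.01 + 161.6·0.71
  = 8.080 + 87.170 + 15.486 + 0.129 + 114.736 = 225.601 m² sabins.
Volume V = 14.3 × 11.3 × 4.3 = 694.837 m³.
Sabine: RT60 = 0.161 × 694.837 / 225.601 = 0.50 s.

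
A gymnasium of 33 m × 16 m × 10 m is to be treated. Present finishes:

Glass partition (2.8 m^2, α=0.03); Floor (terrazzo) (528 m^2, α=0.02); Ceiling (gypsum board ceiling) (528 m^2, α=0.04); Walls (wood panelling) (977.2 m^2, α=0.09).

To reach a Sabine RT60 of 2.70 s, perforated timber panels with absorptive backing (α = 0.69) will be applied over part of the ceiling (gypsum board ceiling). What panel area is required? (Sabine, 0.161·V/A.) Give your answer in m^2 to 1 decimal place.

300.2

Summing Sᵢαᵢ: 0.084 + 10.560 + 21.120 + 87.948 → A₁ = 119.712 sabins.
Required A₂ = 0.161·5280/2.70 = 314.844 sabins.
ΔA needed = 314.844 − 119.712 = 195.132 sabins.
Each m^2 of panel replacing the ceiling (gypsum board ceiling) adds (0.69 − 0.04) = 0.65 sabins.
Panel area = 195.132 / 0.65 = 300.2 m^2.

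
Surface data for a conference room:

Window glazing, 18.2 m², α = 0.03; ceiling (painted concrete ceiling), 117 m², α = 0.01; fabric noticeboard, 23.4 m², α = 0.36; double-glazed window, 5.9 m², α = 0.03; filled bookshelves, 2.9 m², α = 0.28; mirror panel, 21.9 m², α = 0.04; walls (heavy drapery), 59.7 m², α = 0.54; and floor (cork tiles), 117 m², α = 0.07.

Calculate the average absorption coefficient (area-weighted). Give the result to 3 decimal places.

Total surface area S = 366.0 m².
Weighted sum Σ Sα = 52.433.
ᾱ = 52.433 / 366.0 = 0.143.

0.143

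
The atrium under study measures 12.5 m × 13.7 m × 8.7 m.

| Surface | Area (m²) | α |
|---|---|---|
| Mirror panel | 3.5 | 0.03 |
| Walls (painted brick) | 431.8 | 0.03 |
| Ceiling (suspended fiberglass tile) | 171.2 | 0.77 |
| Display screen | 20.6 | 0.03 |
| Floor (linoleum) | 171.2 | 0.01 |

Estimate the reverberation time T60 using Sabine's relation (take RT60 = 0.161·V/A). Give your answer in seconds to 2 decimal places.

Equivalent absorption area: A = 3.5·0.03 + 431.8·0.03 + 171.2·0.77 + 20.6·0.03 + 171.2·0.01 = 147.213 m².
V = 12.5·13.7·8.7 = 1489.875 m³.
RT60 = 0.161 · V / A = 0.161 × 1489.875 / 147.213 = 1.63 s.

1.63 sec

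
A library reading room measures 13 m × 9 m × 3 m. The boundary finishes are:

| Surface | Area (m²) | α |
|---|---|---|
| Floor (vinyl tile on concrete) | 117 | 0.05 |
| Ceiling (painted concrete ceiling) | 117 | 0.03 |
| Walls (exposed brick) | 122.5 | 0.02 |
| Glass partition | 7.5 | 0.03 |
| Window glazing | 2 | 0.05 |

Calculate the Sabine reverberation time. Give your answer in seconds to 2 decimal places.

4.66 sec

A = Σ Sᵢαᵢ = 117·0.05 + 117·0.03 + 122.5·0.02 + 7.5·0.03 + 2·0.05 = 12.135 sabins.
V = 13·9·3 = 351 m³.
T = 0.161 V/A = 0.161·351/12.135 = 4.66 s.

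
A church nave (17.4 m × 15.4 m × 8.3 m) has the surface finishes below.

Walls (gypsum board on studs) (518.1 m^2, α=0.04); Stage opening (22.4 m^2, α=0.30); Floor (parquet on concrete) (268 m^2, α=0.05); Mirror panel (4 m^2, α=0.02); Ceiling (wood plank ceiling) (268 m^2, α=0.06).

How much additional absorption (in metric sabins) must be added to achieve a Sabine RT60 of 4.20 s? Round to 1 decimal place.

28.3 sabins

A₁ = Σ Sᵢαᵢ = 518.1×0.04 + 22.4×0.30 + 268×0.05 + 4×0.02 + 268×0.06 = 57.004 sabins.
V = 2224.068 m³. Required absorption A₂ = 0.161 × 2224.068 / 4.20 = 85.256 sabins.
ΔA = A₂ − A₁ = 85.256 − 57.004 = 28.3 sabins.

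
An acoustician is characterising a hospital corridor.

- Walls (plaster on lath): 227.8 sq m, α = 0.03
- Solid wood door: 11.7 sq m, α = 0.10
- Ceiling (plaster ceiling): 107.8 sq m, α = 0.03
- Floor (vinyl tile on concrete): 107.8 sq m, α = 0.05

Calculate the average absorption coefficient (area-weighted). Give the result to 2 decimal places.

0.04

S = Σ Sᵢ = 227.8 + 11.7 + 107.8 + 107.8 = 455.1 sq m.
Weighted sum Σ Sα = 16.628.
ᾱ = 16.628 / 455.1 = 0.04.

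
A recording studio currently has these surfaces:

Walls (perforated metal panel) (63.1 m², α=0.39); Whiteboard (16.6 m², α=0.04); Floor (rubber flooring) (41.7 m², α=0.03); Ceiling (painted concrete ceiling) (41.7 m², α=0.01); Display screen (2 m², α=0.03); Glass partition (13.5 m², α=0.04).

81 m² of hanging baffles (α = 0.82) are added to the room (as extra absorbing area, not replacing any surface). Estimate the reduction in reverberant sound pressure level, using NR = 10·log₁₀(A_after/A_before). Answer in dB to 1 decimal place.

A_before = Σ Sᵢαᵢ = 63.1×0.39 + 16.6×0.04 + 41.7×0.03 + 41.7×0.01 + 2×0.03 + 13.5×0.04 = 27.541 sabins.
Treatment contributes 81·0.82 = 66.420 sabins.
A_after = 27.541 + 66.420 = 93.961 sabins.
Reduction = 10 log₁₀(A_after/A_before) = 10 log₁₀(3.4117) = 5.3 dB.

5.3 dB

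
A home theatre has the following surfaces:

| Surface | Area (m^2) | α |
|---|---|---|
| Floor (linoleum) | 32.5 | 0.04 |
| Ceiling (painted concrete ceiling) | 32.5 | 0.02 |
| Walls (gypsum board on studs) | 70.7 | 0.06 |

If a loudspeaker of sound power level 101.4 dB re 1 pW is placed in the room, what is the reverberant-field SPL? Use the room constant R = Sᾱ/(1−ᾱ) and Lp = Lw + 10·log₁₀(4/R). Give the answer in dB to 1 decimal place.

A = 6.192 sabins; S = 135.7 m^2.
ᾱ = 6.192/135.7 = 0.0456; R = Sᾱ/(1−ᾱ) = 6.192/(1−0.0456) = 6.488 m^2.
Lp = 101.4 + 10·log₁₀(4/6.488) = 101.4 + (-2.10) = 99.3 dB.

99.3 dB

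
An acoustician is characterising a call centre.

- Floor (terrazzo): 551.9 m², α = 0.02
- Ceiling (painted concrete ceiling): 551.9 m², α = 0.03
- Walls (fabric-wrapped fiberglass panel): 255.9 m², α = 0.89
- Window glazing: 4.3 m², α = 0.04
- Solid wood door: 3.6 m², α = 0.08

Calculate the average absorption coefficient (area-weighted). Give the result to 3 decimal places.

0.187

Total surface area S = 1367.6 m².
Weighted sum Σ Sα = 255.806.
ᾱ = 255.806 / 1367.6 = 0.187.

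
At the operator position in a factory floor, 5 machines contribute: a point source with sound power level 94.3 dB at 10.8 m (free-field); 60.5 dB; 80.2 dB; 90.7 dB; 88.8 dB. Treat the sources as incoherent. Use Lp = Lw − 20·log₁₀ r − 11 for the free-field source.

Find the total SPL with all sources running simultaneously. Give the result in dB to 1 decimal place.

Source at 10.8 m: Lp = 94.3 − 20·log₁₀(10.8) − 11 = 62.6 dB.
Sum in the linear (power) domain: Σ 10^(Lᵢ/10) = 10^(62.6/10) + 10^(60.5/10) + 10^(80.2/10) + 10^(90.7/10) + 10^(88.8/10) = 2.041e+09.
Back to dB: 10·log₁₀ Σ = 93.1 dB.

93.1 dB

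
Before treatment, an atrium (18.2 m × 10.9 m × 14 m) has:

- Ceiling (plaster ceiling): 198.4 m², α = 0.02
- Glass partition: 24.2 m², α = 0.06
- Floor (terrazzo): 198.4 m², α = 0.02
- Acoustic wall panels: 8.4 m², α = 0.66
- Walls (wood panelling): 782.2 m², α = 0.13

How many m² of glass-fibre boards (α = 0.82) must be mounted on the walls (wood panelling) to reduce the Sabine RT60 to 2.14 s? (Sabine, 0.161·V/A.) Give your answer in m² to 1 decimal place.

133.8

Total absorption A₁ = 198.4*0.02 + 24.2*0.06 + 198.4*0.02 + 8.4*0.66 + 782.2*0.13
  = 3.968 + 1.452 + 3.968 + 5.544 + 101.686 = 116.618 m² sabins.
V = 2777.32 m³. Target absorption A₂ = 0.161 × 2777.32 / 2.14 = 208.948 sabins.
Absorption to add: 208.948 − 116.618 = 92.330 sabins.
Net gain per m²: Δα = 0.82 − 0.13 = 0.69.
Area = ΔA/Δα = 92.330/0.69 = 133.8 m².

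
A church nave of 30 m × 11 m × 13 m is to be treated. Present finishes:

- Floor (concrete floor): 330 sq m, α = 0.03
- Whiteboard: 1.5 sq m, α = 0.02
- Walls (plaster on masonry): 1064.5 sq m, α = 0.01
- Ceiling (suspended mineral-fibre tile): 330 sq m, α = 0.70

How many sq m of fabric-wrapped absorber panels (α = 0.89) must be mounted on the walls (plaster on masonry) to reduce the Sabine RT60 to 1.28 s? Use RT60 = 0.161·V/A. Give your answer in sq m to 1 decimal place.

Summing Sᵢαᵢ: 9.900 + 0.030 + 10.645 + 231.000 → A₁ = 251.575 sabins.
V = 4290 m³. Target absorption A₂ = 0.161 × 4290 / 1.28 = 539.602 sabins.
Absorption to add: 539.602 − 251.575 = 288.027 sabins.
Each sq m of panel replacing the walls (plaster on masonry) adds (0.89 − 0.01) = 0.88 sabins.
Area = ΔA/Δα = 288.027/0.88 = 327.3 sq m.

327.3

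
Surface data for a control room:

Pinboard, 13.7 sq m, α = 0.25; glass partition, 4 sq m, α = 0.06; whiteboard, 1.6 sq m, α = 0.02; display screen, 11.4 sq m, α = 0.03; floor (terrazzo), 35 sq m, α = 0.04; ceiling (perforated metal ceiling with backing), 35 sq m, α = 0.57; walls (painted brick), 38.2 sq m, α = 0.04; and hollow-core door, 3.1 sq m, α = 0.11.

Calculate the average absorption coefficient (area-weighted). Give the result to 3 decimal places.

0.192

S = Σ Sᵢ = 13.7 + 4 + 1.6 + 11.4 + 35 + 35 + 38.2 + 3.1 = 142.0 sq m.
Weighted sum Σ Sα = 27.258.
ᾱ = A/S = 0.192.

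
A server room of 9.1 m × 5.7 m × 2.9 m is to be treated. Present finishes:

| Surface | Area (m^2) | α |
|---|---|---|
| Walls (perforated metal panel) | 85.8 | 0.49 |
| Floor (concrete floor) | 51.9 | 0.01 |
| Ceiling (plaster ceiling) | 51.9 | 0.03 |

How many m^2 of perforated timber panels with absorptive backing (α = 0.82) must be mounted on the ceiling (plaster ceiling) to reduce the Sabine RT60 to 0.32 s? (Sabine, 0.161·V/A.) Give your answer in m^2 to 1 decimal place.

40.0

Summing Sᵢαᵢ: 42.042 + 0.519 + 1.557 → A₁ = 44.118 sabins.
Required A₂ = 0.161·150.423/0.32 = 75.682 sabins.
ΔA needed = 75.682 − 44.118 = 31.564 sabins.
Net gain per m^2: Δα = 0.82 − 0.03 = 0.79.
Panel area = 31.564 / 0.79 = 40.0 m^2.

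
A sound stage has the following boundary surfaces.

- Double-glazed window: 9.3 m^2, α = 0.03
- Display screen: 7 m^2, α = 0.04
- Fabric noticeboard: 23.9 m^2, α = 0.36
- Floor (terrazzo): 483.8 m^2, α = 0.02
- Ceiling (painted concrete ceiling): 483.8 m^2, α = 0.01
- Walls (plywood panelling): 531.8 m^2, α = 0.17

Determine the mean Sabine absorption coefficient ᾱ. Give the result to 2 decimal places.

0.07

Total surface area S = 1539.6 m^2.
Σ(Sᵢαᵢ) = 9.3*0.03 + 7*0.04 + 23.9*0.36 + 483.8*0.02 + 483.8*0.01 + 531.8*0.17 = 114.083.
ᾱ = A/S = 0.07.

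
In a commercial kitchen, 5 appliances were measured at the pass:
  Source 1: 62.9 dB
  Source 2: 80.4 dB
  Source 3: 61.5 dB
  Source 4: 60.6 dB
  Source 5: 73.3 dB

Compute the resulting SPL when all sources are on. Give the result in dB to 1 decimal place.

Sum in the linear (power) domain: Σ 10^(Lᵢ/10) = 10^(62.9/10) + 10^(80.4/10) + 10^(61.5/10) + 10^(60.6/10) + 10^(73.3/10) = 1.355e+08.
Back to dB: 10·log₁₀ Σ = 81.3 dB.

81.3 dB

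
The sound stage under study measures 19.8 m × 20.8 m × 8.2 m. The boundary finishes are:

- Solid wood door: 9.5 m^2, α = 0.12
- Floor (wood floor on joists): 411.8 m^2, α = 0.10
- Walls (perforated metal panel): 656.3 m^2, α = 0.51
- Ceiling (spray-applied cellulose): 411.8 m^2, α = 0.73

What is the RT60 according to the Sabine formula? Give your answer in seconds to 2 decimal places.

A = Σ Sᵢαᵢ = 9.5*0.12 + 411.8*0.10 + 656.3*0.51 + 411.8*0.73 = 677.647 sabins.
Room volume: 3377.088 m³.
T = 0.161 V/A = 0.161·3377.088/677.647 = 0.80 s.

0.80 sec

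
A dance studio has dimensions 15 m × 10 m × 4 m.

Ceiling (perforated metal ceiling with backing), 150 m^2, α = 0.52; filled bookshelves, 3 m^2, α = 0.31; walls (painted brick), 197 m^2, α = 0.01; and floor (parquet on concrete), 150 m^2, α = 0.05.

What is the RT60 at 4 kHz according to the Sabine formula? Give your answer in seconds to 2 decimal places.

1.09 s

Equivalent absorption area: A = 150*0.52 + 3*0.31 + 197*0.01 + 150*0.05 = 88.400 m^2.
Volume V = 15 × 10 × 4 = 600 m³.
RT60 = 0.161 · V / A = 0.161 × 600 / 88.400 = 1.09 s.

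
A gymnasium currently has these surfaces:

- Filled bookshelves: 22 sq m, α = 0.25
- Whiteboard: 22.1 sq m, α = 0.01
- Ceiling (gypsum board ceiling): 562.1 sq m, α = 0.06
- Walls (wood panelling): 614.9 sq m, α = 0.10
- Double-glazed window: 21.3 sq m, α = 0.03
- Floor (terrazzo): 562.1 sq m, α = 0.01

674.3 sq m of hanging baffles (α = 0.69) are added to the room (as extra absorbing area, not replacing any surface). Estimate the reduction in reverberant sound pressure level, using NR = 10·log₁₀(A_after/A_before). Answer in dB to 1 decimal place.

A_before = Σ Sᵢαᵢ = 22·0.25 + 22.1·0.01 + 562.1·0.06 + 614.9·0.10 + 21.3·0.03 + 562.1·0.01 = 107.197 sabins.
Treatment contributes 674.3·0.69 = 465.267 sabins.
A_after = 107.197 + 465.267 = 572.464 sabins.
NR = 10·log₁₀(572.464/107.197) = 7.3 dB.

7.3 dB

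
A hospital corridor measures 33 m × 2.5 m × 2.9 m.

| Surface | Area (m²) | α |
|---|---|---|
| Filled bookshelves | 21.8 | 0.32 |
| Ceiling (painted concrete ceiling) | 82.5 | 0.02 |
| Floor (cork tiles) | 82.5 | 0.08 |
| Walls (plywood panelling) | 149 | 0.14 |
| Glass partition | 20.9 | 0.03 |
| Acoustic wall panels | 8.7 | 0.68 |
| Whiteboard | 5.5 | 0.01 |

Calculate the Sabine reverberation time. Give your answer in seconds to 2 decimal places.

Summing Sᵢαᵢ: 6.976 + 1.650 + 6.600 + 20.860 + 0.627 + 5.916 + 0.055 → A = 42.684 sabins.
Volume V = 33 × 2.5 × 2.9 = 239.25 m³.
Sabine: RT60 = 0.161 × 239.25 / 42.684 = 0.90 s.

0.90 s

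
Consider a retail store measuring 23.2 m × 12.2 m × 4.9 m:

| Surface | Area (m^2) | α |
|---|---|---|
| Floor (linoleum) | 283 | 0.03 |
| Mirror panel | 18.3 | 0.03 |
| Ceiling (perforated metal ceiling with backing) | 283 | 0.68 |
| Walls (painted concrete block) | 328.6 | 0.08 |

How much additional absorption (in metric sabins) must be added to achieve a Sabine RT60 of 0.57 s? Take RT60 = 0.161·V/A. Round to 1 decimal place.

164.0 sabins

Equivalent absorption area: A₁ = 283*0.03 + 18.3*0.03 + 283*0.68 + 328.6*0.08 = 227.767 m^2.
For T = 0.57 s, need A₂ = 0.161·V/T = 0.161·1386.896/0.57 = 391.737 sabins.
Shortfall: 391.737 − 227.767 = 164.0 sabins.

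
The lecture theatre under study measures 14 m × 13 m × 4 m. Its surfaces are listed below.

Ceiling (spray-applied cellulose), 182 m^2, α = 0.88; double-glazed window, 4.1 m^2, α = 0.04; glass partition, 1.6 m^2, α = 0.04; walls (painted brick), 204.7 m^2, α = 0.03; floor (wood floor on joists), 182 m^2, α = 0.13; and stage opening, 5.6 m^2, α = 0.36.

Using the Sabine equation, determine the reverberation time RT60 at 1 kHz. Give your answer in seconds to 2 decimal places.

0.61 s

A = Σ Sᵢαᵢ = 182·0.88 + 4.1·0.04 + 1.6·0.04 + 204.7·0.03 + 182·0.13 + 5.6·0.36 = 192.205 sabins.
Room volume: 728 m³.
RT60 = 0.161 · V / A = 0.161 × 728 / 192.205 = 0.61 s.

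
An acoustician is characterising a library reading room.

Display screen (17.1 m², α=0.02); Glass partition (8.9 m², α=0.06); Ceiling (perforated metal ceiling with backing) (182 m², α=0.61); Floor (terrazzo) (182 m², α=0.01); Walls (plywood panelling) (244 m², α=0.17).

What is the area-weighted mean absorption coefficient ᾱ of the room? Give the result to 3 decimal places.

0.245

S = Σ Sᵢ = 17.1 + 8.9 + 182 + 182 + 244 = 634.0 m².
Weighted sum Σ Sα = 155.196.
ᾱ = A/S = 0.245.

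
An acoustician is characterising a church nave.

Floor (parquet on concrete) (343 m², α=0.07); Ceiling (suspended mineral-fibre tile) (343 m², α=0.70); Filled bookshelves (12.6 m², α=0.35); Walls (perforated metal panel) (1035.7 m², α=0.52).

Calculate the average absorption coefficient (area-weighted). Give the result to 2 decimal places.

0.47

S = Σ Sᵢ = 343 + 343 + 12.6 + 1035.7 = 1734.3 m².
Weighted sum Σ Sα = 807.084.
ᾱ = A/S = 0.47.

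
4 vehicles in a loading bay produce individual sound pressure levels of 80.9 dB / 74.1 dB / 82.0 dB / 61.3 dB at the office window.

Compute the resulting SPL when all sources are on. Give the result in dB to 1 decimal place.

Σ 10^(Lᵢ/10) = 3.086e+08.
Back to dB: 10·log₁₀ Σ = 84.9 dB.

84.9 dB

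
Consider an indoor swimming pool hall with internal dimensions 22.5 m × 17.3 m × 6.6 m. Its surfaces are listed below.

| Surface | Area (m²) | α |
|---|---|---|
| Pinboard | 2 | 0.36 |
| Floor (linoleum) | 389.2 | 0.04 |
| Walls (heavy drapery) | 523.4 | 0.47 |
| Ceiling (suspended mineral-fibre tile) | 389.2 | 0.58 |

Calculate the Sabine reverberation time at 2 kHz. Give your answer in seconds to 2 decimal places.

A = Σ Sᵢαᵢ = 2*0.36 + 389.2*0.04 + 523.4*0.47 + 389.2*0.58 = 488.022 sabins.
Room volume: 2569.05 m³.
T = 0.161 V/A = 0.161·2569.05/488.022 = 0.85 s.

0.85 s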